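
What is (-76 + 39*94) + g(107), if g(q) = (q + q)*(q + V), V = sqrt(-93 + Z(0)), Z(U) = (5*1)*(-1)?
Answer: 26488 + 1498*I*sqrt(2) ≈ 26488.0 + 2118.5*I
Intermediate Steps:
Z(U) = -5 (Z(U) = 5*(-1) = -5)
V = 7*I*sqrt(2) (V = sqrt(-93 - 5) = sqrt(-98) = 7*I*sqrt(2) ≈ 9.8995*I)
g(q) = 2*q*(q + 7*I*sqrt(2)) (g(q) = (q + q)*(q + 7*I*sqrt(2)) = (2*q)*(q + 7*I*sqrt(2)) = 2*q*(q + 7*I*sqrt(2)))
(-76 + 39*94) + g(107) = (-76 + 39*94) + 2*107*(107 + 7*I*sqrt(2)) = (-76 + 3666) + (22898 + 1498*I*sqrt(2)) = 3590 + (22898 + 1498*I*sqrt(2)) = 26488 + 1498*I*sqrt(2)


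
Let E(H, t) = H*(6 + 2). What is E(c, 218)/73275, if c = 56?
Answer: 448/73275 ≈ 0.0061140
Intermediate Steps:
E(H, t) = 8*H (E(H, t) = H*8 = 8*H)
E(c, 218)/73275 = (8*56)/73275 = 448*(1/73275) = 448/73275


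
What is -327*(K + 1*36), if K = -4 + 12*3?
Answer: -22236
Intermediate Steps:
K = 32 (K = -4 + 36 = 32)
-327*(K + 1*36) = -327*(32 + 1*36) = -327*(32 + 36) = -327*68 = -22236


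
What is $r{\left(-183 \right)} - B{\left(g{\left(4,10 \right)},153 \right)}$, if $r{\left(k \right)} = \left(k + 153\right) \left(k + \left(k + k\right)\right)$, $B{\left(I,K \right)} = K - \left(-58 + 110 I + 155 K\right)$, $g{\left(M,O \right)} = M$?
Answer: $40414$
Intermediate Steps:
$B{\left(I,K \right)} = 58 - 154 K - 110 I$ ($B{\left(I,K \right)} = K - \left(-58 + 110 I + 155 K\right) = 58 - 154 K - 110 I$)
$r{\left(k \right)} = 3 k \left(153 + k\right)$ ($r{\left(k \right)} = \left(153 + k\right) \left(k + 2 k\right) = \left(153 + k\right) 3 k = 3 k \left(153 + k\right)$)
$r{\left(-183 \right)} - B{\left(g{\left(4,10 \right)},153 \right)} = 3 \left(-183\right) \left(153 - 183\right) - \left(58 - 23562 - 440\right) = 3 \left(-183\right) \left(-30\right) - \left(58 - 23562 - 440\right) = 16470 - -23944 = 16470 + 23944 = 40414$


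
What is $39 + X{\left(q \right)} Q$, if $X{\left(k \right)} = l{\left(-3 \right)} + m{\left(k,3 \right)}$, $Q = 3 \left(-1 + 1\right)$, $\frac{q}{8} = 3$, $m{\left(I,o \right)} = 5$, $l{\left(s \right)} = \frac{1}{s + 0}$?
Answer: $39$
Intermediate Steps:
$l{\left(s \right)} = \frac{1}{s}$
$q = 24$ ($q = 8 \cdot 3 = 24$)
$Q = 0$ ($Q = 3 \cdot 0 = 0$)
$X{\left(k \right)} = \frac{14}{3}$ ($X{\left(k \right)} = \frac{1}{-3} + 5 = - \frac{1}{3} + 5 = \frac{14}{3}$)
$39 + X{\left(q \right)} Q = 39 + \frac{14}{3} \cdot 0 = 39 + 0 = 39$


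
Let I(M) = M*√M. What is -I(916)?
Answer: -1832*√229 ≈ -27723.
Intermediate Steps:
I(M) = M^(3/2)
-I(916) = -916^(3/2) = -1832*√229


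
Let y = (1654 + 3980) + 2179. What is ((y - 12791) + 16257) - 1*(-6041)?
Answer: 17320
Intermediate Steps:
y = 7813 (y = 5634 + 2179 = 7813)
((y - 12791) + 16257) - 1*(-6041) = ((7813 - 12791) + 16257) - 1*(-6041) = (-4978 + 16257) + 6041 = 11279 + 6041 = 17320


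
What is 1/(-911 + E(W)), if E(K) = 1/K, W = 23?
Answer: -23/20952 ≈ -0.0010977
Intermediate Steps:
E(K) = 1/K
1/(-911 + E(W)) = 1/(-911 + 1/23) = 1/(-20952/23) = -23/20952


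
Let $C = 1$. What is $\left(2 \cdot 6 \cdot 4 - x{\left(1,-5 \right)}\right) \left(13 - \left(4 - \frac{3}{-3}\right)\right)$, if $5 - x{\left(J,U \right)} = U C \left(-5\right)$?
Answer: $544$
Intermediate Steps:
$x{\left(J,U \right)} = 5 + 5 U$ ($x{\left(J,U \right)} = 5 - U 1 \left(-5\right) = 5 - U \left(-5\right) = 5 - - 5 U = 5 + 5 U$)
$\left(2 \cdot 6 \cdot 4 - x{\left(1,-5 \right)}\right) \left(13 - \left(4 - \frac{3}{-3}\right)\right) = \left(2 \cdot 6 \cdot 4 - \left(5 + 5 \left(-5\right)\right)\right) \left(13 - \left(4 - \frac{3}{-3}\right)\right) = \left(12 \cdot 4 - \left(5 - 25\right)\right) \left(13 - \left(4 - -1\right)\right) = \left(48 - -20\right) \left(13 - 5\right) = \left(48 + 20\right) \left(13 - 5\right) = 68 \left(13 - 5\right) = 68 \cdot 8 = 544$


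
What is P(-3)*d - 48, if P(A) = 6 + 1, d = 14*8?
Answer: 736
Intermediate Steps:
d = 112
P(A) = 7
P(-3)*d - 48 = 7*112 - 48 = 784 - 48 = 736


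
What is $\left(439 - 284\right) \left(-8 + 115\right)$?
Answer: $16585$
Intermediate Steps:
$\left(439 - 284\right) \left(-8 + 115\right) = 155 \cdot 107 = 16585$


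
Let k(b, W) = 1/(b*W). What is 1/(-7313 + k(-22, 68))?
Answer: -1496/10940249 ≈ -0.00013674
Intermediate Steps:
k(b, W) = 1/(W*b)
1/(-7313 + k(-22, 68)) = 1/(-7313 + 1/(68*(-22))) = 1/(-7313 + (1/68)*(-1/22)) = 1/(-7313 - 1/1496) = 1/(-10940249/1496) = -1496/10940249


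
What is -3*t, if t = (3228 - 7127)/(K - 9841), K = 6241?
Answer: -3899/1200 ≈ -3.2492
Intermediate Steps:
t = 3899/3600 (t = (3228 - 7127)/(6241 - 9841) = -3899/(-3600) = -3899*(-1/3600) = 3899/3600 ≈ 1.0831)
-3*t = -3*3899/3600 = -3899/1200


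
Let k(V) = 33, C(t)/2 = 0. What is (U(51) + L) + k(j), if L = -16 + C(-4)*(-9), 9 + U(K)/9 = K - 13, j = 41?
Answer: 278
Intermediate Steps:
C(t) = 0 (C(t) = 2*0 = 0)
U(K) = -198 + 9*K (U(K) = -81 + 9*(K - 13) = -81 + 9*(-13 + K) = -81 + (-117 + 9*K) = -198 + 9*K)
L = -16 (L = -16 + 0*(-9) = -16 + 0 = -16)
(U(51) + L) + k(j) = ((-198 + 9*51) - 16) + 33 = ((-198 + 459) - 16) + 33 = (261 - 16) + 33 = 245 + 33 = 278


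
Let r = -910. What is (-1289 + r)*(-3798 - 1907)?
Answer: 12545295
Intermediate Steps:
(-1289 + r)*(-3798 - 1907) = (-1289 - 910)*(-3798 - 1907) = -2199*(-5705) = 12545295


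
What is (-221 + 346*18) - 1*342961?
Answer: -336954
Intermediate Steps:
(-221 + 346*18) - 1*342961 = (-221 + 6228) - 342961 = 6007 - 342961 = -336954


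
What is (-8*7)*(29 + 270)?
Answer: -16744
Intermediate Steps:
(-8*7)*(29 + 270) = -56*299 = -16744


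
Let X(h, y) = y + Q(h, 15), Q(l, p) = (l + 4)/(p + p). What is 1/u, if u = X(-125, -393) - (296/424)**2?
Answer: -84270/33499069 ≈ -0.0025156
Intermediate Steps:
Q(l, p) = (4 + l)/(2*p) (Q(l, p) = (4 + l)/((2*p)) = (4 + l)*(1/(2*p)) = (4 + l)/(2*p))
X(h, y) = 2/15 + y + h/30 (X(h, y) = y + (1/2)*(4 + h)/15 = y + (1/2)*(1/15)*(4 + h) = y + (2/15 + h/30) = 2/15 + y + h/30)
u = -33499069/84270 (u = (2/15 - 393 + (1/30)*(-125)) - (296/424)**2 = (2/15 - 393 - 25/6) - (296*(1/424))**2 = -11911/30 - (37/53)**2 = -11911/30 - 1*1369/2809 = -11911/30 - 1369/2809 = -33499069/84270 ≈ -397.52)
1/u = 1/(-33499069/84270) = -84270/33499069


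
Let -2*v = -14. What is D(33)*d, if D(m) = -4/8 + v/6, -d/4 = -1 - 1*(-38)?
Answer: -296/3 ≈ -98.667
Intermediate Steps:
v = 7 (v = -½*(-14) = 7)
d = -148 (d = -4*(-1 - 1*(-38)) = -4*(-1 + 38) = -4*37 = -148)
D(m) = ⅔ (D(m) = -4/8 + 7/6 = -4*⅛ + 7*(⅙) = -½ + 7/6 = ⅔)
D(33)*d = (⅔)*(-148) = -296/3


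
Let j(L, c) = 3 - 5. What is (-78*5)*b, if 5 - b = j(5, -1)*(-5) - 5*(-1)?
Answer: 3900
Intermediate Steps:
j(L, c) = -2
b = -10 (b = 5 - (-2*(-5) - 5*(-1)) = 5 - (10 + 5) = 5 - 1*15 = 5 - 15 = -10)
(-78*5)*b = -78*5*(-10) = -390*(-10) = 3900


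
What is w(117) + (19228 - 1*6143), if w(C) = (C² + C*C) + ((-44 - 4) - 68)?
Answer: 40347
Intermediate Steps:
w(C) = -116 + 2*C² (w(C) = (C² + C²) + (-48 - 68) = 2*C² - 116 = -116 + 2*C²)
w(117) + (19228 - 1*6143) = (-116 + 2*117²) + (19228 - 1*6143) = (-116 + 2*13689) + (19228 - 6143) = (-116 + 27378) + 13085 = 27262 + 13085 = 40347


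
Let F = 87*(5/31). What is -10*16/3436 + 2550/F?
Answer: 4525770/24911 ≈ 181.68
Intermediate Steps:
F = 435/31 (F = 87*(5*(1/31)) = 87*(5/31) = 435/31 ≈ 14.032)
-10*16/3436 + 2550/F = -10*16/3436 + 2550/(435/31) = -160*1/3436 + 2550*(31/435) = -40/859 + 5270/29 = 4525770/24911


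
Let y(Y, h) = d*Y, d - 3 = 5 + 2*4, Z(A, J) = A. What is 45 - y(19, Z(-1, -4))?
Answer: -259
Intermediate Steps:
d = 16 (d = 3 + (5 + 2*4) = 3 + (5 + 8) = 3 + 13 = 16)
y(Y, h) = 16*Y
45 - y(19, Z(-1, -4)) = 45 - 16*19 = 45 - 1*304 = 45 - 304 = -259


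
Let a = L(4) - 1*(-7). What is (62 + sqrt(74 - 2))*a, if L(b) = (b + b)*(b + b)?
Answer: 4402 + 426*sqrt(2) ≈ 5004.5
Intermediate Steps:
L(b) = 4*b**2 (L(b) = (2*b)*(2*b) = 4*b**2)
a = 71 (a = 4*4**2 - 1*(-7) = 4*16 + 7 = 64 + 7 = 71)
(62 + sqrt(74 - 2))*a = (62 + sqrt(74 - 2))*71 = (62 + sqrt(72))*71 = (62 + 6*sqrt(2))*71 = 4402 + 426*sqrt(2)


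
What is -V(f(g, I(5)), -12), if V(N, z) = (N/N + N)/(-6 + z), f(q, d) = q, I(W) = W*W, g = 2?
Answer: 1/6 ≈ 0.16667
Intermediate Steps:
I(W) = W**2
V(N, z) = (1 + N)/(-6 + z)
-V(f(g, I(5)), -12) = -(1 + 2)/(-6 - 12) = -3/(-18) = -(-1)*3/18 = -1*(-1/6) = 1/6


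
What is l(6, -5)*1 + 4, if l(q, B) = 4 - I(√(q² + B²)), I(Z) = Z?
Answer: 8 - √61 ≈ 0.18975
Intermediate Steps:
l(q, B) = 4 - √(B² + q²) (l(q, B) = 4 - √(q² + B²) = 4 - √(B² + q²))
l(6, -5)*1 + 4 = (4 - √((-5)² + 6²))*1 + 4 = (4 - √(25 + 36))*1 + 4 = (4 - √61)*1 + 4 = (4 - √61) + 4 = 8 - √61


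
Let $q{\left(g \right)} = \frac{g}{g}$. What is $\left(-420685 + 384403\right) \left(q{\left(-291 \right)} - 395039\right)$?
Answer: $14332768716$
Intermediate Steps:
$q{\left(g \right)} = 1$
$\left(-420685 + 384403\right) \left(q{\left(-291 \right)} - 395039\right) = \left(-420685 + 384403\right) \left(1 - 395039\right) = \left(-36282\right) \left(-395038\right) = 14332768716$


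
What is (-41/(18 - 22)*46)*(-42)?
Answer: -19803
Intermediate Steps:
(-41/(18 - 22)*46)*(-42) = (-41/(-4)*46)*(-42) = (-41*(-¼)*46)*(-42) = ((41/4)*46)*(-42) = (943/2)*(-42) = -19803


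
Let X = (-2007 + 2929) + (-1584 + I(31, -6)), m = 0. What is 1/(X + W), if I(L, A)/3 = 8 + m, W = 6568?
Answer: 1/5930 ≈ 0.00016863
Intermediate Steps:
I(L, A) = 24 (I(L, A) = 3*(8 + 0) = 3*8 = 24)
X = -638 (X = (-2007 + 2929) + (-1584 + 24) = 922 - 1560 = -638)
1/(X + W) = 1/(-638 + 6568) = 1/5930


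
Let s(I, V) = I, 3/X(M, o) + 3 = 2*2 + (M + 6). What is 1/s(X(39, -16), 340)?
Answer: 46/3 ≈ 15.333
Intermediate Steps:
X(M, o) = 3/(7 + M) (X(M, o) = 3/(-3 + (2*2 + (M + 6))) = 3/(-3 + (4 + (6 + M))) = 3/(-3 + (10 + M)) = 3/(7 + M))
1/s(X(39, -16), 340) = 1/(3/(7 + 39)) = 1/(3/46) = 46/3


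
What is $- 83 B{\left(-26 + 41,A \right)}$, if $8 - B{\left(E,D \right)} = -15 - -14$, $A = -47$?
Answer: $-747$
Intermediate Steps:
$B{\left(E,D \right)} = 9$ ($B{\left(E,D \right)} = 8 - \left(-15 - -14\right) = 8 - \left(-15 + 14\right) = 8 - -1 = 8 + 1 = 9$)
$- 83 B{\left(-26 + 41,A \right)} = \left(-83\right) 9 = -747$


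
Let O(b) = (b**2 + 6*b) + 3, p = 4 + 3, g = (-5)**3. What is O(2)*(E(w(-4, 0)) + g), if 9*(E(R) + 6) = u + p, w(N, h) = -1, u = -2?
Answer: -22306/9 ≈ -2478.4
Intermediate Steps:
g = -125
p = 7
E(R) = -49/9 (E(R) = -6 + (-2 + 7)/9 = -6 + (1/9)*5 = -6 + 5/9 = -49/9)
O(b) = 3 + b**2 + 6*b
O(2)*(E(w(-4, 0)) + g) = (3 + 2**2 + 6*2)*(-49/9 - 125) = (3 + 4 + 12)*(-1174/9) = 19*(-1174/9) = -22306/9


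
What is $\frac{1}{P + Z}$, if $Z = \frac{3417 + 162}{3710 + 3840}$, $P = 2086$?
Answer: $\frac{7550}{15752879} \approx 0.00047928$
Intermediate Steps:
$Z = \frac{3579}{7550} \approx 0.47404$
$\frac{1}{P + Z} = \frac{1}{2086 + \frac{3579}{7550}} = \frac{1}{\frac{15752879}{7550}} = \frac{7550}{15752879}$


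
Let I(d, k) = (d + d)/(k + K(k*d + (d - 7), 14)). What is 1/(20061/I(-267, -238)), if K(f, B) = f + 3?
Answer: -178/421528419 ≈ -4.2227e-7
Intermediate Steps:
K(f, B) = 3 + f
I(d, k) = 2*d/(-4 + d + k + d*k) (I(d, k) = (d + d)/(k + (3 + (k*d + (d - 7)))) = (2*d)/(k + (3 + (d*k + (-7 + d)))) = (2*d)/(k + (3 + (-7 + d + d*k))) = (2*d)/(k + (-4 + d + d*k)) = (2*d)/(-4 + d + k + d*k) = 2*d/(-4 + d + k + d*k))
1/(20061/I(-267, -238)) = 1/(20061/((2*(-267)/(-4 - 267 - 238 - 267*(-238))))) = 1/(20061/((2*(-267)/(-4 - 267 - 238 + 63546)))) = 1/(20061/((2*(-267)/63037))) = 1/(20061/((2*(-267)*(1/63037)))) = 1/(20061/(-534/63037)) = 1/(20061*(-63037/534)) = 1/(-421528419/178) = -178/421528419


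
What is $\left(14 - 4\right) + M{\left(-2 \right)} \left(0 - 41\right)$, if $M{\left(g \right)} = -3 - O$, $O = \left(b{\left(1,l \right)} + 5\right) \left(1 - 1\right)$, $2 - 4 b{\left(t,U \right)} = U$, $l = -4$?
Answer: $133$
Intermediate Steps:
$b{\left(t,U \right)} = \frac{1}{2} - \frac{U}{4}$
$O = 0$ ($O = \left(\left(\frac{1}{2} - -1\right) + 5\right) \left(1 - 1\right) = \left(\left(\frac{1}{2} + 1\right) + 5\right) 0 = \left(\frac{3}{2} + 5\right) 0 = \frac{13}{2} \cdot 0 = 0$)
$M{\left(g \right)} = -3$ ($M{\left(g \right)} = -3 - 0 = -3 + 0 = -3$)
$\left(14 - 4\right) + M{\left(-2 \right)} \left(0 - 41\right) = \left(14 - 4\right) - 3 \left(0 - 41\right) = 10 - 3 \left(0 - 41\right) = 10 - -123 = 10 + 123 = 133$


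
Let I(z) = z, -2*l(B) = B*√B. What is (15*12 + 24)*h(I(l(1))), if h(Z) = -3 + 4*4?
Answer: 2652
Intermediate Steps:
l(B) = -B^(3/2)/2 (l(B) = -B*√B/2 = -B^(3/2)/2)
h(Z) = 13 (h(Z) = -3 + 16 = 13)
(15*12 + 24)*h(I(l(1))) = (15*12 + 24)*13 = (180 + 24)*13 = 204*13 = 2652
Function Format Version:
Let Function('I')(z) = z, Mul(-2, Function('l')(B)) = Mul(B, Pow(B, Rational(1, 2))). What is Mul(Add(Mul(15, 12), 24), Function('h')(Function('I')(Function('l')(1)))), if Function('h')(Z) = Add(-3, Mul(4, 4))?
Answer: 2652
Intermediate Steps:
Function('l')(B) = Mul(Rational(-1, 2), Pow(B, Rational(3, 2))) (Function('l')(B) = Mul(Rational(-1, 2), Mul(B, Pow(B, Rational(1, 2)))) = Mul(Rational(-1, 2), Pow(B, Rational(3, 2))))
Function('h')(Z) = 13 (Function('h')(Z) = Add(-3, 16) = 13)
Mul(Add(Mul(15, 12), 24), Function('h')(Function('I')(Function('l')(1)))) = Mul(Add(Mul(15, 12), 24), 13) = Mul(Add(180, 24), 13) = Mul(204, 13) = 2652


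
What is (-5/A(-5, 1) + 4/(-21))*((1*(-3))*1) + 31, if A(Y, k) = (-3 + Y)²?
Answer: 14249/448 ≈ 31.806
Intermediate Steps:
(-5/A(-5, 1) + 4/(-21))*((1*(-3))*1) + 31 = (-5/(-3 - 5)² + 4/(-21))*((1*(-3))*1) + 31 = (-5/((-8)²) + 4*(-1/21))*(-3*1) + 31 = (-5/64 - 4/21)*(-3) + 31 = -361/1344*(-3) + 31 = 361/448 + 31 = 14249/448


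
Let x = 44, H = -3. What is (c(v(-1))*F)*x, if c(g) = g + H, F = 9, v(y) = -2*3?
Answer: -3564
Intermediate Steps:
v(y) = -6
c(g) = -3 + g (c(g) = g - 3 = -3 + g)
(c(v(-1))*F)*x = ((-3 - 6)*9)*44 = -9*9*44 = -81*44 = -3564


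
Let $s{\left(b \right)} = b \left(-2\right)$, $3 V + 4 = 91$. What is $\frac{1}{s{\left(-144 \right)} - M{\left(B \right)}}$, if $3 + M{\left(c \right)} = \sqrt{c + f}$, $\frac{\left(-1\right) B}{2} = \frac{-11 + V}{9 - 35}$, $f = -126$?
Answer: $\frac{1261}{367491} + \frac{2 i \sqrt{65}}{122497} \approx 0.0034314 + 0.00013163 i$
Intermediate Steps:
$V = 29$ ($V = - \frac{4}{3} + \frac{1}{3} \cdot 91 = - \frac{4}{3} + \frac{91}{3} = 29$)
$s{\left(b \right)} = - 2 b$
$B = \frac{18}{13}$ ($B = - 2 \frac{-11 + 29}{9 - 35} = - 2 \frac{18}{-26} = - 2 \cdot 18 \left(- \frac{1}{26}\right) = \left(-2\right) \left(- \frac{9}{13}\right) = \frac{18}{13} \approx 1.3846$)
$M{\left(c \right)} = -3 + \sqrt{-126 + c}$ ($M{\left(c \right)} = -3 + \sqrt{c - 126} = -3 + \sqrt{-126 + c}$)
$\frac{1}{s{\left(-144 \right)} - M{\left(B \right)}} = \frac{1}{\left(-2\right) \left(-144\right) - \left(-3 + \sqrt{-126 + \frac{18}{13}}\right)} = \frac{1}{288 - \left(-3 + \sqrt{- \frac{1620}{13}}\right)} = \frac{1}{288 - \left(-3 + \frac{18 i \sqrt{65}}{13}\right)} = \frac{1}{288 + \left(3 - \frac{18 i \sqrt{65}}{13}\right)} = \frac{1}{291 - \frac{18 i \sqrt{65}}{13}}$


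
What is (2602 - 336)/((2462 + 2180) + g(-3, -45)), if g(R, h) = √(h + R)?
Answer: 2629693/5387053 - 2266*I*√3/5387053 ≈ 0.48815 - 0.00072857*I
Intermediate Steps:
g(R, h) = √(R + h)
(2602 - 336)/((2462 + 2180) + g(-3, -45)) = (2602 - 336)/((2462 + 2180) + √(-3 - 45)) = 2266/(4642 + √(-48)) = 2266/(4642 + 4*I*√3)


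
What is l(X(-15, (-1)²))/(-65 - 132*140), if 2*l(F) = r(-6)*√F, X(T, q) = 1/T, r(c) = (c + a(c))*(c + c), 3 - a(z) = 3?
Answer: -12*I*√15/92725 ≈ -0.00050122*I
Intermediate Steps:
a(z) = 0 (a(z) = 3 - 1*3 = 3 - 3 = 0)
r(c) = 2*c² (r(c) = (c + 0)*(c + c) = c*(2*c) = 2*c²)
l(F) = 36*√F (l(F) = ((2*(-6)²)*√F)/2 = ((2*36)*√F)/2 = (72*√F)/2 = 36*√F)
l(X(-15, (-1)²))/(-65 - 132*140) = (36*√(1/(-15)))/(-65 - 132*140) = (36*√(-1/15))/(-65 - 18480) = (36*(I*√15/15))/(-18545) = (12*I*√15/5)*(-1/18545) = -12*I*√15/92725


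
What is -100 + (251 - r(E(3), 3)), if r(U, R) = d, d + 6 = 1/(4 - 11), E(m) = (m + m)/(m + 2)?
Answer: 1100/7 ≈ 157.14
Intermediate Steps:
E(m) = 2*m/(2 + m) (E(m) = (2*m)/(2 + m) = 2*m/(2 + m))
d = -43/7 (d = -6 + 1/(4 - 11) = -6 + 1/(-7) = -6 - 1/7 = -43/7 ≈ -6.1429)
r(U, R) = -43/7
-100 + (251 - r(E(3), 3)) = -100 + (251 - 1*(-43/7)) = -100 + (251 + 43/7) = -100 + 1800/7 = 1100/7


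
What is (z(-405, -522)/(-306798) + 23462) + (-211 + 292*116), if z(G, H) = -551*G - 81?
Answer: 2920833180/51133 ≈ 57122.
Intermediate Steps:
z(G, H) = -81 - 551*G
(z(-405, -522)/(-306798) + 23462) + (-211 + 292*116) = ((-81 - 551*(-405))/(-306798) + 23462) + (-211 + 292*116) = ((-81 + 223155)*(-1/306798) + 23462) + (-211 + 33872) = (223074*(-1/306798) + 23462) + 33661 = (-37179/51133 + 23462) + 33661 = 1199645267/51133 + 33661 = 2920833180/51133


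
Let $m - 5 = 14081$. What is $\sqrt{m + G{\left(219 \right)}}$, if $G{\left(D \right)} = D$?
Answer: $\sqrt{14305} \approx 119.6$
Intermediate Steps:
$m = 14086$ ($m = 5 + 14081 = 14086$)
$\sqrt{m + G{\left(219 \right)}} = \sqrt{14086 + 219} = \sqrt{14305}$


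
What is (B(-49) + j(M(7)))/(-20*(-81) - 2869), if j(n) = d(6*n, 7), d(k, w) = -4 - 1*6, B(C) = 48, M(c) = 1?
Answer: -38/1249 ≈ -0.030424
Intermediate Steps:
d(k, w) = -10 (d(k, w) = -4 - 6 = -10)
j(n) = -10
(B(-49) + j(M(7)))/(-20*(-81) - 2869) = (48 - 10)/(-20*(-81) - 2869) = 38/(1620 - 2869) = 38/(-1249) = 38*(-1/1249) = -38/1249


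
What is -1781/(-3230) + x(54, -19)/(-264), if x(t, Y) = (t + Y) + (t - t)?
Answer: 178567/426360 ≈ 0.41882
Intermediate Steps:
x(t, Y) = Y + t (x(t, Y) = (Y + t) + 0 = Y + t)
-1781/(-3230) + x(54, -19)/(-264) = -1781/(-3230) + (-19 + 54)/(-264) = -1781*(-1/3230) + 35*(-1/264) = 1781/3230 - 35/264 = 178567/426360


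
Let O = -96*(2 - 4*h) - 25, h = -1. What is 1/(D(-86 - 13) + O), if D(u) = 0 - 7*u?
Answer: 1/92 ≈ 0.010870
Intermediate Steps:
D(u) = -7*u
O = -601 (O = -96*(2 - 4*(-1)) - 25 = -96*(2 + 4) - 25 = -96*6 - 25 = -576 - 25 = -601)
1/(D(-86 - 13) + O) = 1/(-7*(-86 - 13) - 601) = 1/(-7*(-99) - 601) = 1/(693 - 601) = 1/92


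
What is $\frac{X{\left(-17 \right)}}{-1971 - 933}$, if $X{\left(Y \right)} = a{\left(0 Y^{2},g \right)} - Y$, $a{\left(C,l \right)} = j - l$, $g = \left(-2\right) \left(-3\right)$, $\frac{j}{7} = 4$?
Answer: $- \frac{13}{968} \approx -0.01343$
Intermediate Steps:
$j = 28$ ($j = 7 \cdot 4 = 28$)
$g = 6$
$a{\left(C,l \right)} = 28 - l$
$X{\left(Y \right)} = 22 - Y$ ($X{\left(Y \right)} = \left(28 - 6\right) - Y = 22 - Y$)
$\frac{X{\left(-17 \right)}}{-1971 - 933} = \frac{22 - -17}{-1971 - 933} = \frac{22 + 17}{-2904} = 39 \left(- \frac{1}{2904}\right) = - \frac{13}{968}$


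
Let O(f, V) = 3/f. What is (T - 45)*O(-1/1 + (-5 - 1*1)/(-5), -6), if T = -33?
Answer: -1170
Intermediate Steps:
(T - 45)*O(-1/1 + (-5 - 1*1)/(-5), -6) = (-33 - 45)*(3/(-1/1 + (-5 - 1*1)/(-5))) = -234/(-1*1 + (-5 - 1)*(-⅕)) = -234/(-1 - 6*(-⅕)) = -234/(-1 + 6/5) = -234/⅕ = -234*5 = -78*15 = -1170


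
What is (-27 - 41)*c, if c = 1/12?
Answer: -17/3 ≈ -5.6667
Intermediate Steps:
c = 1/12 ≈ 0.083333
(-27 - 41)*c = (-27 - 41)*(1/12) = -68*1/12 = -17/3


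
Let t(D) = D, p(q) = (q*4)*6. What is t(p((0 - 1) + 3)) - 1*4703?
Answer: -4655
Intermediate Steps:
p(q) = 24*q (p(q) = (4*q)*6 = 24*q)
t(p((0 - 1) + 3)) - 1*4703 = 24*((0 - 1) + 3) - 1*4703 = 24*(-1 + 3) - 4703 = 24*2 - 4703 = 48 - 4703 = -4655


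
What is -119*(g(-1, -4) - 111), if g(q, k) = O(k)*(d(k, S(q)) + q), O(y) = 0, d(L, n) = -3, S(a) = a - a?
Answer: 13209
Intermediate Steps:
S(a) = 0
g(q, k) = 0 (g(q, k) = 0*(-3 + q) = 0)
-119*(g(-1, -4) - 111) = -119*(0 - 111) = -119*(-111) = 13209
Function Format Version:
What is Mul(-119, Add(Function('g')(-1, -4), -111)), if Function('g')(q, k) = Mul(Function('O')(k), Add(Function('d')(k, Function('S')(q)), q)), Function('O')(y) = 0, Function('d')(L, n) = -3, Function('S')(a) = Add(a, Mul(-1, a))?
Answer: 13209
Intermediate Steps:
Function('S')(a) = 0
Function('g')(q, k) = 0 (Function('g')(q, k) = Mul(0, Add(-3, q)) = 0)
Mul(-119, Add(Function('g')(-1, -4), -111)) = Mul(-119, Add(0, -111)) = Mul(-119, -111) = 13209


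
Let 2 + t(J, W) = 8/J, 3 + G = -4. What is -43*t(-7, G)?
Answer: 946/7 ≈ 135.14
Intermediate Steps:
G = -7 (G = -3 - 4 = -7)
t(J, W) = -2 + 8/J
-43*t(-7, G) = -43*(-2 + 8/(-7)) = -43*(-2 + 8*(-⅐)) = -43*(-2 - 8/7) = -43*(-22/7) = 946/7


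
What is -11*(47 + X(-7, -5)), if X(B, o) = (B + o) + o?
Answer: -330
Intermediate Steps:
X(B, o) = B + 2*o
-11*(47 + X(-7, -5)) = -11*(47 + (-7 + 2*(-5))) = -11*(47 + (-7 - 10)) = -11*(47 - 17) = -11*30 = -330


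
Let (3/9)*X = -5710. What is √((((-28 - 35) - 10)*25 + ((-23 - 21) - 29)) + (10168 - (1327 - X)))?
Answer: I*√10187 ≈ 100.93*I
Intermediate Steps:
X = -17130 (X = 3*(-5710) = -17130)
√((((-28 - 35) - 10)*25 + ((-23 - 21) - 29)) + (10168 - (1327 - X))) = √((((-28 - 35) - 10)*25 + ((-23 - 21) - 29)) + (10168 - (1327 - 1*(-17130)))) = √(((-63 - 10)*25 + (-44 - 29)) + (10168 - (1327 + 17130))) = √((-73*25 - 73) + (10168 - 1*18457)) = √((-1825 - 73) + (10168 - 18457)) = √(-1898 - 8289) = √(-10187) = I*√10187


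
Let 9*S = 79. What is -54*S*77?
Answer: -36498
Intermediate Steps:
S = 79/9 (S = (1/9)*79 = 79/9 ≈ 8.7778)
-54*S*77 = -54*79/9*77 = -474*77 = -36498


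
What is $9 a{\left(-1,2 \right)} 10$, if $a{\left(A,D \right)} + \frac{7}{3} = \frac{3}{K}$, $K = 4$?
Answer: $- \frac{285}{2} \approx -142.5$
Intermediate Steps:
$a{\left(A,D \right)} = - \frac{19}{12}$ ($a{\left(A,D \right)} = - \frac{7}{3} + \frac{3}{4} = - \frac{19}{12}$)
$9 a{\left(-1,2 \right)} 10 = 9 \left(- \frac{19}{12}\right) 10 = \left(- \frac{57}{4}\right) 10 = - \frac{285}{2}$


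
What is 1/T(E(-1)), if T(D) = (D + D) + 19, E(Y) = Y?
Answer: 1/17 ≈ 0.058824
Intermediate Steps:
T(D) = 19 + 2*D (T(D) = 2*D + 19 = 19 + 2*D)
1/T(E(-1)) = 1/(19 + 2*(-1)) = 1/(19 - 2) = 1/17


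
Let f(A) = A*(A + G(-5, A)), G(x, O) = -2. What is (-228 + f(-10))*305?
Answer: -32940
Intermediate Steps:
f(A) = A*(-2 + A) (f(A) = A*(A - 2) = A*(-2 + A))
(-228 + f(-10))*305 = (-228 - 10*(-2 - 10))*305 = (-228 - 10*(-12))*305 = (-228 + 120)*305 = -108*305 = -32940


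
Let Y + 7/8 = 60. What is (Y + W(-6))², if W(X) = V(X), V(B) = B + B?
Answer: 142129/64 ≈ 2220.8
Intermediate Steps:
Y = 473/8 (Y = -7/8 + 60 = 473/8 ≈ 59.125)
V(B) = 2*B
W(X) = 2*X
(Y + W(-6))² = (473/8 + 2*(-6))² = (473/8 - 12)² = (377/8)² = 142129/64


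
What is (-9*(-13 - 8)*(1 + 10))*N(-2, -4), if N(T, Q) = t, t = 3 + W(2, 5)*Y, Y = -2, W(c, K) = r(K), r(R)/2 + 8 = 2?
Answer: 56133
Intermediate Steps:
r(R) = -12 (r(R) = -16 + 2*2 = -16 + 4 = -12)
W(c, K) = -12
t = 27 (t = 3 - 12*(-2) = 3 + 24 = 27)
N(T, Q) = 27
(-9*(-13 - 8)*(1 + 10))*N(-2, -4) = -9*(-13 - 8)*(1 + 10)*27 = -(-189)*11*27 = -9*(-231)*27 = 2079*27 = 56133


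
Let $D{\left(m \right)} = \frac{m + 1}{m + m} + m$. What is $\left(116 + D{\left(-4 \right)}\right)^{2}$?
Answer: $\frac{808201}{64} \approx 12628.0$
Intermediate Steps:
$D{\left(m \right)} = m + \frac{1 + m}{2 m}$ ($D{\left(m \right)} = \frac{1 + m}{2 m} + m = m + \frac{1 + m}{2 m}$)
$\left(116 + D{\left(-4 \right)}\right)^{2} = \left(116 + \left(\frac{1}{2} - 4 + \frac{1}{2 \left(-4\right)}\right)\right)^{2} = \left(116 + \left(\frac{1}{2} - 4 + \frac{1}{2} \left(- \frac{1}{4}\right)\right)\right)^{2} = \left(116 - \frac{29}{8}\right)^{2} = \left(\frac{899}{8}\right)^{2} = \frac{808201}{64}$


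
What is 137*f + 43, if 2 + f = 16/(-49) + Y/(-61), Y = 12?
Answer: -904727/2989 ≈ -302.69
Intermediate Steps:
f = -7542/2989 (f = -2 + (16/(-49) + 12/(-61)) = -2 + (16*(-1/49) + 12*(-1/61)) = -2 + (-16/49 - 12/61) = -2 - 1564/2989 = -7542/2989 ≈ -2.5233)
137*f + 43 = 137*(-7542/2989) + 43 = -1033254/2989 + 43 = -904727/2989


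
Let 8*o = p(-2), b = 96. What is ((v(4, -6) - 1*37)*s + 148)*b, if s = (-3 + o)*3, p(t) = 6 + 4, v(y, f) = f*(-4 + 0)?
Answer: 20760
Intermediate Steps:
v(y, f) = -4*f (v(y, f) = f*(-4) = -4*f)
p(t) = 10
o = 5/4 (o = (⅛)*10 = 5/4 ≈ 1.2500)
s = -21/4 (s = (-3 + 5/4)*3 = -7/4*3 = -21/4 ≈ -5.2500)
((v(4, -6) - 1*37)*s + 148)*b = ((-4*(-6) - 1*37)*(-21/4) + 148)*96 = ((24 - 37)*(-21/4) + 148)*96 = (-13*(-21/4) + 148)*96 = (273/4 + 148)*96 = (865/4)*96 = 20760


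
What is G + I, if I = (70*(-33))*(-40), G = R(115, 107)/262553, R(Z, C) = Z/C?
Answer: 2595809000515/28093171 ≈ 92400.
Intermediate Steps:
G = 115/28093171 (G = (115/107)/262553 = (115*(1/107))*(1/262553) = (115/107)*(1/262553) = 115/28093171 ≈ 4.0935e-6)
I = 92400 (I = -2310*(-40) = 92400)
G + I = 115/28093171 + 92400 = 2595809000515/28093171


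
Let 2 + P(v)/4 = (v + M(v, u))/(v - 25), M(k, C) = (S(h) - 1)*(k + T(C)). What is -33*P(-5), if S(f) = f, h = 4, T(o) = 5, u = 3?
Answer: 242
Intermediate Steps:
M(k, C) = 15 + 3*k (M(k, C) = (4 - 1)*(k + 5) = 3*(5 + k) = 15 + 3*k)
P(v) = -8 + 4*(15 + 4*v)/(-25 + v) (P(v) = -8 + 4*((v + (15 + 3*v))/(v - 25)) = -8 + 4*((15 + 4*v)/(-25 + v)) = -8 + 4*(15 + 4*v)/(-25 + v))
-33*P(-5) = -132*(65 + 2*(-5))/(-25 - 5) = -132*(65 - 10)/(-30) = -132*(-1)*55/30 = -33*(-22/3) = 242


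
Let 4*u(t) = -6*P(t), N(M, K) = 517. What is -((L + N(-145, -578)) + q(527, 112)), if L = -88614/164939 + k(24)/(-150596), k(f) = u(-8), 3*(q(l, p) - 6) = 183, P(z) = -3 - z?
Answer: -28985444102389/49678307288 ≈ -583.46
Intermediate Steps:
q(l, p) = 67 (q(l, p) = 6 + (1/3)*183 = 6 + 61 = 67)
u(t) = 9/2 + 3*t/2 (u(t) = (-6*(-3 - t))/4 = (18 + 6*t)/4 = 9/2 + 3*t/2)
k(f) = -15/2 (k(f) = 9/2 + (3/2)*(-8) = 9/2 - 12 = -15/2)
L = -26687353803/49678307288 (L = -88614/164939 - 15/2/(-150596) = -88614*1/164939 - 15/2*(-1/150596) = -88614/164939 + 15/301192 = -26687353803/49678307288 ≈ -0.53720)
-((L + N(-145, -578)) + q(527, 112)) = -((-26687353803/49678307288 + 517) + 67) = -(25656997514093/49678307288 + 67) = -1*28985444102389/49678307288 = -28985444102389/49678307288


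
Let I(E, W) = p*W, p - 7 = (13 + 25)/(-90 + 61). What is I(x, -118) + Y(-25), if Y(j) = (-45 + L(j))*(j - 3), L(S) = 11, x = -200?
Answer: 8138/29 ≈ 280.62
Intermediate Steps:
p = 165/29 (p = 7 + (13 + 25)/(-90 + 61) = 7 + 38/(-29) = 7 + 38*(-1/29) = 7 - 38/29 = 165/29 ≈ 5.6897)
Y(j) = 102 - 34*j (Y(j) = (-45 + 11)*(j - 3) = -34*(-3 + j) = 102 - 34*j)
I(E, W) = 165*W/29
I(x, -118) + Y(-25) = (165/29)*(-118) + (102 - 34*(-25)) = -19470/29 + (102 + 850) = -19470/29 + 952 = 8138/29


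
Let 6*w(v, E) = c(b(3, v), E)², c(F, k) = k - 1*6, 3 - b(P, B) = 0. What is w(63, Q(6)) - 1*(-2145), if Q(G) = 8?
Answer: 6437/3 ≈ 2145.7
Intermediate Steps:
b(P, B) = 3 (b(P, B) = 3 - 1*0 = 3 + 0 = 3)
c(F, k) = -6 + k (c(F, k) = k - 6 = -6 + k)
w(v, E) = (-6 + E)²/6
w(63, Q(6)) - 1*(-2145) = (-6 + 8)²/6 - 1*(-2145) = (⅙)*2² + 2145 = (⅙)*4 + 2145 = ⅔ + 2145 = 6437/3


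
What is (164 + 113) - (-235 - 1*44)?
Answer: 556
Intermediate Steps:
(164 + 113) - (-235 - 1*44) = 277 - (-235 - 44) = 277 - 1*(-279) = 277 + 279 = 556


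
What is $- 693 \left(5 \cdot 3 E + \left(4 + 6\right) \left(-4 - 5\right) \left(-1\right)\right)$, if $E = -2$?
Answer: $-41580$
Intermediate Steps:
$- 693 \left(5 \cdot 3 E + \left(4 + 6\right) \left(-4 - 5\right) \left(-1\right)\right) = - 693 \left(5 \cdot 3 \left(-2\right) + \left(4 + 6\right) \left(-4 - 5\right) \left(-1\right)\right) = - 693 \left(15 \left(-2\right) + 10 \left(-9\right) \left(-1\right)\right) = - 693 \left(-30 - -90\right) = - 693 \left(-30 + 90\right) = \left(-693\right) 60 = -41580$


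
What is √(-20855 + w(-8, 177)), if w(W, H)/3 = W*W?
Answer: I*√20663 ≈ 143.75*I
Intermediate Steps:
w(W, H) = 3*W² (w(W, H) = 3*(W*W) = 3*W²)
√(-20855 + w(-8, 177)) = √(-20855 + 3*(-8)²) = √(-20855 + 3*64) = √(-20855 + 192) = √(-20663) = I*√20663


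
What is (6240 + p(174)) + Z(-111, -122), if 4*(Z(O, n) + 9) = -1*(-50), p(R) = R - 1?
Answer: 12833/2 ≈ 6416.5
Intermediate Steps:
p(R) = -1 + R
Z(O, n) = 7/2 (Z(O, n) = -9 + (-1*(-50))/4 = -9 + (¼)*50 = -9 + 25/2 = 7/2)
(6240 + p(174)) + Z(-111, -122) = (6240 + (-1 + 174)) + 7/2 = (6240 + 173) + 7/2 = 6413 + 7/2 = 12833/2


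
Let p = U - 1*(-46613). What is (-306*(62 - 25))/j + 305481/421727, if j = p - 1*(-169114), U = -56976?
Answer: 4857846793/7438842553 ≈ 0.65304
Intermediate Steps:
p = -10363 (p = -56976 - 1*(-46613) = -56976 + 46613 = -10363)
j = 158751 (j = -10363 - 1*(-169114) = -10363 + 169114 = 158751)
(-306*(62 - 25))/j + 305481/421727 = -306*(62 - 25)/158751 + 305481/421727 = -306*37*(1/158751) + 305481*(1/421727) = -11322*1/158751 + 305481/421727 = -1258/17639 + 305481/421727 = 4857846793/7438842553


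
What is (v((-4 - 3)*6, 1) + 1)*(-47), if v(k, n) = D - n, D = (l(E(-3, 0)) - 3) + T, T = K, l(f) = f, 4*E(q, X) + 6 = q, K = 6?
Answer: -141/4 ≈ -35.250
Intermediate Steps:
E(q, X) = -3/2 + q/4
T = 6
D = ¾ (D = ((-3/2 + (¼)*(-3)) - 3) + 6 = ((-3/2 - ¾) - 3) + 6 = (-9/4 - 3) + 6 = -21/4 + 6 = ¾ ≈ 0.75000)
v(k, n) = ¾ - n
(v((-4 - 3)*6, 1) + 1)*(-47) = ((¾ - 1*1) + 1)*(-47) = ((¾ - 1) + 1)*(-47) = (-¼ + 1)*(-47) = (¾)*(-47) = -141/4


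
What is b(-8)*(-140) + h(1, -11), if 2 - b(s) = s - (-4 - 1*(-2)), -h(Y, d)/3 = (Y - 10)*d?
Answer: -1417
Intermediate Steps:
h(Y, d) = -3*d*(-10 + Y) (h(Y, d) = -3*(Y - 10)*d = -3*(-10 + Y)*d = -3*d*(-10 + Y))
b(s) = -s (b(s) = 2 - (s - (-4 - 1*(-2))) = 2 - (s - (-4 + 2)) = 2 - (s - 1*(-2)) = 2 - (s + 2) = 2 - (2 + s) = 2 + (-2 - s) = -s)
b(-8)*(-140) + h(1, -11) = -1*(-8)*(-140) + 3*(-11)*(10 - 1*1) = 8*(-140) + 3*(-11)*(10 - 1) = -1120 + 3*(-11)*9 = -1120 - 297 = -1417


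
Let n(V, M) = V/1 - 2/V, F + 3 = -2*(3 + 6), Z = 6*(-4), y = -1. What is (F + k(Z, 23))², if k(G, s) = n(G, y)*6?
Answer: 108241/4 ≈ 27060.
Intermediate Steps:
Z = -24
F = -21 (F = -3 - 2*(3 + 6) = -3 - 2*9 = -3 - 18 = -21)
n(V, M) = V - 2/V (n(V, M) = V*1 - 2/V = V - 2/V)
k(G, s) = -12/G + 6*G (k(G, s) = (G - 2/G)*6 = -12/G + 6*G)
(F + k(Z, 23))² = (-21 + (-12/(-24) + 6*(-24)))² = (-21 + (-12*(-1/24) - 144))² = (-21 + (½ - 144))² = (-21 - 287/2)² = (-329/2)² = 108241/4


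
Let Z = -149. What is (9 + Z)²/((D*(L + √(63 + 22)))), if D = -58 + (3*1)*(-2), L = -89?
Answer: 109025/31344 + 1225*√85/31344 ≈ 3.8387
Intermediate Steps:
D = -64 (D = -58 + 3*(-2) = -58 - 6 = -64)
(9 + Z)²/((D*(L + √(63 + 22)))) = (9 - 149)²/((-64*(-89 + √(63 + 22)))) = (-140)²/((-64*(-89 + √85))) = 19600/(5696 - 64*√85)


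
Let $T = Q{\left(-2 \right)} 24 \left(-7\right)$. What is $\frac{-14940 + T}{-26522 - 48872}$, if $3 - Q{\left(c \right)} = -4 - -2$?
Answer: $\frac{7890}{37697} \approx 0.2093$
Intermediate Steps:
$Q{\left(c \right)} = 5$ ($Q{\left(c \right)} = 3 - \left(-4 - -2\right) = 3 - \left(-4 + 2\right) = 3 - -2 = 3 + 2 = 5$)
$T = -840$ ($T = 5 \cdot 24 \left(-7\right) = 120 \left(-7\right) = -840$)
$\frac{-14940 + T}{-26522 - 48872} = \frac{-14940 - 840}{-26522 - 48872} = - \frac{15780}{-75394} = \left(-15780\right) \left(- \frac{1}{75394}\right) = \frac{7890}{37697}$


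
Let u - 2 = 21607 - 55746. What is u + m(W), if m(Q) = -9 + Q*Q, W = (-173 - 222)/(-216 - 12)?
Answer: -1774889639/51984 ≈ -34143.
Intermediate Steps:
W = 395/228 (W = -395/(-228) = -395*(-1/228) = 395/228 ≈ 1.7325)
m(Q) = -9 + Q²
u = -34137 (u = 2 + (21607 - 55746) = 2 - 34139 = -34137)
u + m(W) = -34137 + (-9 + (395/228)²) = -34137 + (-9 + 156025/51984) = -34137 - 311831/51984 = -1774889639/51984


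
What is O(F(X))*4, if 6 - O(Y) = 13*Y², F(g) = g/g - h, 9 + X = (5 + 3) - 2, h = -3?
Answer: -808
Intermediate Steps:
X = -3 (X = -9 + ((5 + 3) - 2) = -9 + (8 - 2) = -9 + 6 = -3)
F(g) = 4 (F(g) = g/g - 1*(-3) = 1 + 3 = 4)
O(Y) = 6 - 13*Y²
O(F(X))*4 = (6 - 13*4²)*4 = (6 - 13*16)*4 = (6 - 208)*4 = -202*4 = -808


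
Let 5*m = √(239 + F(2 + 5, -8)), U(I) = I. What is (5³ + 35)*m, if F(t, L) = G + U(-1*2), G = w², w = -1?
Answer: 32*√238 ≈ 493.67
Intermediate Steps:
G = 1 (G = (-1)² = 1)
F(t, L) = -1 (F(t, L) = 1 - 1*2 = 1 - 2 = -1)
m = √238/5 (m = √(239 - 1)/5 = √238/5 ≈ 3.0854)
(5³ + 35)*m = (5³ + 35)*(√238/5) = (125 + 35)*(√238/5) = 160*(√238/5) = 32*√238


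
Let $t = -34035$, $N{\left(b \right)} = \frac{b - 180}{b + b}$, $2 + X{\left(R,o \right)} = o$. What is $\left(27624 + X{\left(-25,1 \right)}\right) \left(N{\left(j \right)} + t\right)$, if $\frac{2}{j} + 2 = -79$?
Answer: $- \frac{1678898317}{2} \approx -8.3945 \cdot 10^{8}$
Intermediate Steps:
$j = - \frac{2}{81}$ ($j = \frac{2}{-2 - 79} = \frac{2}{-81} = 2 \left(- \frac{1}{81}\right) = - \frac{2}{81} \approx -0.024691$)
$X{\left(R,o \right)} = -2 + o$
$N{\left(b \right)} = \frac{-180 + b}{2 b}$
$\left(27624 + X{\left(-25,1 \right)}\right) \left(N{\left(j \right)} + t\right) = \left(27624 + \left(-2 + 1\right)\right) \left(\frac{-180 - \frac{2}{81}}{2 \left(- \frac{2}{81}\right)} - 34035\right) = \left(27624 - 1\right) \left(\frac{1}{2} \left(- \frac{81}{2}\right) \left(- \frac{14582}{81}\right) - 34035\right) = 27623 \left(\frac{7291}{2} - 34035\right) = 27623 \left(- \frac{60779}{2}\right) = - \frac{1678898317}{2}$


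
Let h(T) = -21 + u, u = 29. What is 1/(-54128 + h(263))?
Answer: -1/54120 ≈ -1.8477e-5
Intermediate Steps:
h(T) = 8 (h(T) = -21 + 29 = 8)
1/(-54128 + h(263)) = 1/(-54128 + 8) = 1/(-54120) = -1/54120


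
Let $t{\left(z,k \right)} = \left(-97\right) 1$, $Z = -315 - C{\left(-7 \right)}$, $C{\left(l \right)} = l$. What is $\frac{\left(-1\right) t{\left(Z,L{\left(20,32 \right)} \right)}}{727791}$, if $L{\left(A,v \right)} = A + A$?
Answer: $\frac{1}{7503} \approx 0.00013328$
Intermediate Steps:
$L{\left(A,v \right)} = 2 A$
$Z = -308$ ($Z = -315 - -7 = -315 + 7 = -308$)
$t{\left(z,k \right)} = -97$
$\frac{\left(-1\right) t{\left(Z,L{\left(20,32 \right)} \right)}}{727791} = \frac{\left(-1\right) \left(-97\right)}{727791} = 97 \cdot \frac{1}{727791} = \frac{1}{7503}$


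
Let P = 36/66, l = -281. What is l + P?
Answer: -3085/11 ≈ -280.45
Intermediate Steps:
P = 6/11 (P = 36*(1/66) = 6/11 ≈ 0.54545)
l + P = -281 + 6/11 = -3085/11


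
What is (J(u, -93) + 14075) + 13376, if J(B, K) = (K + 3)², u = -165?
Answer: 35551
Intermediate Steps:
J(B, K) = (3 + K)²
(J(u, -93) + 14075) + 13376 = ((3 - 93)² + 14075) + 13376 = ((-90)² + 14075) + 13376 = (8100 + 14075) + 13376 = 22175 + 13376 = 35551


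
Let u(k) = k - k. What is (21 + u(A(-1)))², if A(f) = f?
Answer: 441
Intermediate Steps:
u(k) = 0
(21 + u(A(-1)))² = (21 + 0)² = 21² = 441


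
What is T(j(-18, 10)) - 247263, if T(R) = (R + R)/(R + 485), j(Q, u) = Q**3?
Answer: -1322103597/5347 ≈ -2.4726e+5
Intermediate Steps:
T(R) = 2*R/(485 + R) (T(R) = (2*R)/(485 + R) = 2*R/(485 + R))
T(j(-18, 10)) - 247263 = 2*(-18)**3/(485 + (-18)**3) - 247263 = 2*(-5832)/(485 - 5832) - 247263 = 2*(-5832)/(-5347) - 247263 = 2*(-5832)*(-1/5347) - 247263 = 11664/5347 - 247263 = -1322103597/5347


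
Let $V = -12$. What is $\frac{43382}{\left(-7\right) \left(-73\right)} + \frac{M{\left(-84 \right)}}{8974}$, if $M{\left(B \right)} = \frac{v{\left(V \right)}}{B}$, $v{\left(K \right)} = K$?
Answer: $\frac{389310141}{4585714} \approx 84.896$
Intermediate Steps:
$M{\left(B \right)} = - \frac{12}{B}$
$\frac{43382}{\left(-7\right) \left(-73\right)} + \frac{M{\left(-84 \right)}}{8974} = \frac{43382}{\left(-7\right) \left(-73\right)} + \frac{\left(-12\right) \frac{1}{-84}}{8974} = \frac{43382}{511} + \left(-12\right) \left(- \frac{1}{84}\right) \frac{1}{8974} = 43382 \cdot \frac{1}{511} + \frac{1}{7} \cdot \frac{1}{8974} = \frac{43382}{511} + \frac{1}{62818} = \frac{389310141}{4585714}$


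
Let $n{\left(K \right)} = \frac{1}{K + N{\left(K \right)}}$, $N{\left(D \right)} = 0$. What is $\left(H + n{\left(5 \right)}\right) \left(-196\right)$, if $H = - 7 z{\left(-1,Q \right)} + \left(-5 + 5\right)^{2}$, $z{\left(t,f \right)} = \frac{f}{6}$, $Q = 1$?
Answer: $\frac{2842}{15} \approx 189.47$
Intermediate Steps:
$z{\left(t,f \right)} = \frac{f}{6}$ ($z{\left(t,f \right)} = f \frac{1}{6} = \frac{f}{6}$)
$H = - \frac{7}{6}$ ($H = - 7 \cdot \frac{1}{6} \cdot 1 + \left(-5 + 5\right)^{2} = \left(-7\right) \frac{1}{6} + 0^{2} = - \frac{7}{6} + 0 = - \frac{7}{6} \approx -1.1667$)
$n{\left(K \right)} = \frac{1}{K}$ ($n{\left(K \right)} = \frac{1}{K + 0} = \frac{1}{K}$)
$\left(H + n{\left(5 \right)}\right) \left(-196\right) = \left(- \frac{7}{6} + \frac{1}{5}\right) \left(-196\right) = \left(- \frac{29}{30}\right) \left(-196\right) = \frac{2842}{15}$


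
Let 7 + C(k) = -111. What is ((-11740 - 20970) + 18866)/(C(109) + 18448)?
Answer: -6922/9165 ≈ -0.75526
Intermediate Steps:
C(k) = -118 (C(k) = -7 - 111 = -118)
((-11740 - 20970) + 18866)/(C(109) + 18448) = ((-11740 - 20970) + 18866)/(-118 + 18448) = (-32710 + 18866)/18330 = -13844*1/18330 = -6922/9165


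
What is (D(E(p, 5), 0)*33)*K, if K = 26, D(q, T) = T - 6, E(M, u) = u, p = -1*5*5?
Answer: -5148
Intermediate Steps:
p = -25 (p = -5*5 = -25)
D(q, T) = -6 + T
(D(E(p, 5), 0)*33)*K = ((-6 + 0)*33)*26 = -6*33*26 = -198*26 = -5148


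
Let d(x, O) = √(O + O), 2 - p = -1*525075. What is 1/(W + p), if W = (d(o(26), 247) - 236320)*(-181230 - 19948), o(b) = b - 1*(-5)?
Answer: 2502258423/118964646041727211867 + 201178*√494/2260328274792817025473 ≈ 2.1036e-11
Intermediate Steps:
p = 525077 (p = 2 - (-1)*525075 = 2 - 1*(-525075) = 2 + 525075 = 525077)
o(b) = 5 + b (o(b) = b + 5 = 5 + b)
d(x, O) = √2*√O (d(x, O) = √(2*O) = √2*√O)
W = 47542384960 - 201178*√494 (W = (√2*√247 - 236320)*(-181230 - 19948) = (√494 - 236320)*(-201178) = (-236320 + √494)*(-201178) = 47542384960 - 201178*√494 ≈ 4.7538e+10)
1/(W + p) = 1/((47542384960 - 201178*√494) + 525077) = 1/(47542910037 - 201178*√494)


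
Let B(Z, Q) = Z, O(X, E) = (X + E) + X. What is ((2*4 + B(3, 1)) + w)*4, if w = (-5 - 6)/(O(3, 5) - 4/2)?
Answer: 352/9 ≈ 39.111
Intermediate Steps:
O(X, E) = E + 2*X (O(X, E) = (E + X) + X = E + 2*X)
w = -11/9 (w = (-5 - 6)/((5 + 2*3) - 4/2) = -11/((5 + 6) - 4*½) = -11/(11 - 2) = -11/9 ≈ -1.2222)
((2*4 + B(3, 1)) + w)*4 = ((2*4 + 3) - 11/9)*4 = ((8 + 3) - 11/9)*4 = (11 - 11/9)*4 = (88/9)*4 = 352/9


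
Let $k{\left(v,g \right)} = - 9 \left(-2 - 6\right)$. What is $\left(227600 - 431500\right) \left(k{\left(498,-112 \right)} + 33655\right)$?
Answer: $-6876935300$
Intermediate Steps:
$k{\left(v,g \right)} = 72$ ($k{\left(v,g \right)} = \left(-9\right) \left(-8\right) = 72$)
$\left(227600 - 431500\right) \left(k{\left(498,-112 \right)} + 33655\right) = \left(227600 - 431500\right) \left(72 + 33655\right) = \left(-203900\right) 33727 = -6876935300$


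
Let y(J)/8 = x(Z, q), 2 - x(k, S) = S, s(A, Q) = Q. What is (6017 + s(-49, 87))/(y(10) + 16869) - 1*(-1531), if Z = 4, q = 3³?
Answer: 25526343/16669 ≈ 1531.4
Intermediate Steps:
q = 27
x(k, S) = 2 - S
y(J) = -200 (y(J) = 8*(2 - 1*27) = 8*(2 - 27) = 8*(-25) = -200)
(6017 + s(-49, 87))/(y(10) + 16869) - 1*(-1531) = (6017 + 87)/(-200 + 16869) - 1*(-1531) = 6104/16669 + 1531 = 25526343/16669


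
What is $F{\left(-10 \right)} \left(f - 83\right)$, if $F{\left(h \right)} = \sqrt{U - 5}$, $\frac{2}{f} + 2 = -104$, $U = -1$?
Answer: $- \frac{4400 i \sqrt{6}}{53} \approx - 203.35 i$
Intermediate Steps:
$f = - \frac{1}{53}$ ($f = \frac{2}{-2 - 104} = \frac{2}{-106} = 2 \left(- \frac{1}{106}\right) = - \frac{1}{53} \approx -0.018868$)
$F{\left(h \right)} = i \sqrt{6}$ ($F{\left(h \right)} = \sqrt{-1 - 5} = \sqrt{-6} = i \sqrt{6}$)
$F{\left(-10 \right)} \left(f - 83\right) = i \sqrt{6} \left(- \frac{1}{53} - 83\right) = i \sqrt{6} \left(- \frac{4400}{53}\right) = - \frac{4400 i \sqrt{6}}{53}$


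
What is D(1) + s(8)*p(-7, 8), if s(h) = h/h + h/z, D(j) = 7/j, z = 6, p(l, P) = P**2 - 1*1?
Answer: 154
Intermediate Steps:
p(l, P) = -1 + P**2 (p(l, P) = P**2 - 1 = -1 + P**2)
s(h) = 1 + h/6 (s(h) = h/h + h/6 = 1 + h*(1/6) = 1 + h/6)
D(1) + s(8)*p(-7, 8) = 7/1 + (1 + (1/6)*8)*(-1 + 8**2) = 7*1 + (1 + 4/3)*(-1 + 64) = 7 + (7/3)*63 = 7 + 147 = 154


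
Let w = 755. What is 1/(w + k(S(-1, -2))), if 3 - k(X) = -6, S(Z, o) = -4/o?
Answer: 1/764 ≈ 0.0013089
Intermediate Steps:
k(X) = 9 (k(X) = 3 - 1*(-6) = 3 + 6 = 9)
1/(w + k(S(-1, -2))) = 1/(755 + 9) = 1/764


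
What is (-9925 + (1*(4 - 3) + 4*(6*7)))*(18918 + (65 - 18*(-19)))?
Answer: -188534700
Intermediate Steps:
(-9925 + (1*(4 - 3) + 4*(6*7)))*(18918 + (65 - 18*(-19))) = (-9925 + (1*1 + 4*42))*(18918 + (65 + 342)) = (-9925 + (1 + 168))*(18918 + 407) = (-9925 + 169)*19325 = -9756*19325 = -188534700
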